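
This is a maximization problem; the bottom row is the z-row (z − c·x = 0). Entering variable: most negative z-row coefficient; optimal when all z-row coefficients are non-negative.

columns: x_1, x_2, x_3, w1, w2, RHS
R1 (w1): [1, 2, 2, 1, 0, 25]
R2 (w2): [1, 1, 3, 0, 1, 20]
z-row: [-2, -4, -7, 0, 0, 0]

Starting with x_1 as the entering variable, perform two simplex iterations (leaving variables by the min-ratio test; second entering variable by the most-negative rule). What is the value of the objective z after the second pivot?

Ratio test on column x_1 — row 1: 25/1 = 25; row 2: 20/1 = 20. Minimum is 20 at row 2 (w2 leaves); pivot element 1.
Pivot on row 2; the z-row RHS becomes 0 − (-2)·20 = 40.
Next entering variable (most negative z-row entry -2): x_2.
Ratio test on column x_2 — row 1: 5/1 = 5; row 2: 20/1 = 20. Minimum is 5 at row 1 (w1 leaves); pivot element 1.
After the second pivot the z-row RHS is 40 − (-2)·5 = 50.

50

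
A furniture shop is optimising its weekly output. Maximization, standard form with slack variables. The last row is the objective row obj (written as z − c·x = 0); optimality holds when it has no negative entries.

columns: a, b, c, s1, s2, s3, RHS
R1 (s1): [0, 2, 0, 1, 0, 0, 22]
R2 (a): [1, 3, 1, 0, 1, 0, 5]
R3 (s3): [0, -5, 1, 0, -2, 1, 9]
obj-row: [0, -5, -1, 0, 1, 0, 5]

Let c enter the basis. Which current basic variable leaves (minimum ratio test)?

a

Column c entries and ratios — s1: 0 ≤ 0, skip; a: 5/1 = 5; s3: 9/1 = 9.
Smallest ratio is 5 in the row of a, so a leaves.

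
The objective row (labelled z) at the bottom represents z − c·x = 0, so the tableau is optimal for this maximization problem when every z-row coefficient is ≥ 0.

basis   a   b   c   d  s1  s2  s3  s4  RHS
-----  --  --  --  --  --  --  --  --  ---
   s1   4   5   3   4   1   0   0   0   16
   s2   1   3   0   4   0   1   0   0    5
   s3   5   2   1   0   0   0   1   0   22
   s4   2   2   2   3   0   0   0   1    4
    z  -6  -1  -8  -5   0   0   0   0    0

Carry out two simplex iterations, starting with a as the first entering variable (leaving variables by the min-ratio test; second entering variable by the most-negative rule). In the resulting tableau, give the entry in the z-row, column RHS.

Ratio test on column a — row 1: 16/4 = 4; row 2: 5/1 = 5; row 3: 22/5 = 22/5; row 4: 4/2 = 2. Minimum is 2 at row 4 (s4 leaves); pivot element 2.
Divide row 4 by 2; eliminate column a from the other rows.
Second iteration: most negative z-row entry is -2 in column c, so c enters.
Ratio test on column c — row 1: entry -1 ≤ 0; row 2: entry -1 ≤ 0; row 3: entry -4 ≤ 0; row 4: 2/1 = 2. Minimum is 2 at row 4 (a leaves); pivot element 1.
Divide row 4 by 1; eliminate column c from the other rows.
After both pivots, the entry at the z-row, column RHS is 16.

16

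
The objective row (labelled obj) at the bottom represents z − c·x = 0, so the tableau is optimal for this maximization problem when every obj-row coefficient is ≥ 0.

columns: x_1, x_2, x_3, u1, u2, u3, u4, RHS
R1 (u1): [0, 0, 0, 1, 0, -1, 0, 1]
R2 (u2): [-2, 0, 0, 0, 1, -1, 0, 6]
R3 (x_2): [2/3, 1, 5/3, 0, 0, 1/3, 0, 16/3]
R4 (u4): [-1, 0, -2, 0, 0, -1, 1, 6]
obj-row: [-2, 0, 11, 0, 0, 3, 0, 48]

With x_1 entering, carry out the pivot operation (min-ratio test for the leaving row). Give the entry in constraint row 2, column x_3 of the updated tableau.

5

Ratio test on column x_1 — row 1: entry 0 ≤ 0; row 2: entry -2 ≤ 0; row 3: (16/3)/(2/3) = 8; row 4: entry -1 ≤ 0. Minimum is 8 at row 3 (x_2 leaves); pivot element 2/3.
Divide row 3 by 2/3; eliminate column x_1 from the other rows.
Row 2 update in column x_3: 0 − (-2)·(5/2) = 5.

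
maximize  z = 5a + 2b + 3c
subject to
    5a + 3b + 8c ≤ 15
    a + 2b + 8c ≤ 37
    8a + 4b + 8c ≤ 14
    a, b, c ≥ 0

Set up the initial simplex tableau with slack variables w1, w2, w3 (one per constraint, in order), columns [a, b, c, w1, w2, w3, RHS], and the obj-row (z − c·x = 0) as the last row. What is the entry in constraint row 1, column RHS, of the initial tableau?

The RHS of constraint 1 is b_1 = 15.

15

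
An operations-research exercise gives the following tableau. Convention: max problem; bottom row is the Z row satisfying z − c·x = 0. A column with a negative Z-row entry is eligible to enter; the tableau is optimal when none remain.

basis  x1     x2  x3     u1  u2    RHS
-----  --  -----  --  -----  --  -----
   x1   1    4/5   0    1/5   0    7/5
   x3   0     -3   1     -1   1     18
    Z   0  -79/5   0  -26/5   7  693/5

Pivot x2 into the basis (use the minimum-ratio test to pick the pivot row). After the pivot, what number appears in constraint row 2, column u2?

1

Ratio test on column x2 — row 1: (7/5)/(4/5) = 7/4; row 2: entry -3 ≤ 0. Minimum is 7/4 at row 1 (x1 leaves); pivot element 4/5.
Divide row 1 by 4/5; eliminate column x2 from the other rows.
Row 2 update in column u2: 1 − (-3)·0 = 1.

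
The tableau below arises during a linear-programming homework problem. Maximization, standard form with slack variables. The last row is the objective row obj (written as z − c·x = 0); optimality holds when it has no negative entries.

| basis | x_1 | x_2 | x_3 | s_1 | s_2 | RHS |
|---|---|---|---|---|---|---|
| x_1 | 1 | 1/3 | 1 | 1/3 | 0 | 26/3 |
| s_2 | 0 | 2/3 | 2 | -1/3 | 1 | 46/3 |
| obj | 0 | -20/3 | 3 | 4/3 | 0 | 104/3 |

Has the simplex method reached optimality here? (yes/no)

The obj-row has a negative entry -20/3 in column x_2, so it is not optimal.

no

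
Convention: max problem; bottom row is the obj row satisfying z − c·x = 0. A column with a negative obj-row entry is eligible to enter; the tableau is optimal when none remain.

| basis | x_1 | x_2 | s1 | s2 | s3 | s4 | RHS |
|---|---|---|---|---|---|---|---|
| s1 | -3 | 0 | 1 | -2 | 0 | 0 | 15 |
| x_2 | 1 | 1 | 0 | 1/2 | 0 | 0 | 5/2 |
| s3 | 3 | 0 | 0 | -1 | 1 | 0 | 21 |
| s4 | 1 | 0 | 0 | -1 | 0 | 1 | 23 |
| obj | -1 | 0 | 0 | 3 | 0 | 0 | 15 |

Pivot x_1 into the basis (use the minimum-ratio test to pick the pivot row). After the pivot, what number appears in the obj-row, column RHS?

Ratio test on column x_1 — row 1: entry -3 ≤ 0; row 2: (5/2)/1 = 5/2; row 3: 21/3 = 7; row 4: 23/1 = 23. Minimum is 5/2 at row 2 (x_2 leaves); pivot element 1.
Divide row 2 by 1; eliminate column x_1 from the other rows.
obj-row update in column RHS: 15 − (-1)·(5/2) = 35/2.

35/2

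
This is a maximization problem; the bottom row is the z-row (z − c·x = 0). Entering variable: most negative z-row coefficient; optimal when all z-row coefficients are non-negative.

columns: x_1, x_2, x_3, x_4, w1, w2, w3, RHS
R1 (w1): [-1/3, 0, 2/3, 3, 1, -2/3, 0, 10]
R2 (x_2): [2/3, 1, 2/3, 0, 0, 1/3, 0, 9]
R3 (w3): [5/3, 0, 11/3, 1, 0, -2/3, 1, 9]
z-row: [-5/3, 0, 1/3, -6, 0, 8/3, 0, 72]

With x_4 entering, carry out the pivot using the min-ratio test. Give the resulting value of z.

Ratio test on column x_4 — row 1: 10/3 = 10/3; row 2: entry 0 ≤ 0; row 3: 9/1 = 9. Minimum is 10/3 at row 1 (w1 leaves); pivot element 3.
Pivot on row 1; the z-row RHS becomes 72 − (-6)·(10/3) = 92.

92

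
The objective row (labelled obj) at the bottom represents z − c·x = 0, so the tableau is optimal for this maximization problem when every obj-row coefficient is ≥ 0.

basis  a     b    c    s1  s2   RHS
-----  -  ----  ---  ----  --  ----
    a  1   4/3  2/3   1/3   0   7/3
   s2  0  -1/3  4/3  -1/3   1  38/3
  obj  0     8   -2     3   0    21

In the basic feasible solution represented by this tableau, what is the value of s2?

s2 is basic (row 2); its value is the RHS of that row, 38/3.

38/3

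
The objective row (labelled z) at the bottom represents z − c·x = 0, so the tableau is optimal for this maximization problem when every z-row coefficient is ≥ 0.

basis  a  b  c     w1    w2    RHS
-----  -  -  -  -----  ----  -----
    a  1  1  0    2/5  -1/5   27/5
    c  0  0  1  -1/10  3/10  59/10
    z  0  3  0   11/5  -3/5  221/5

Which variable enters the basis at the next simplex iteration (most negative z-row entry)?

Negative z-row entries: w2: -3/5.
The most negative is -3/5 in column w2, so w2 enters.

w2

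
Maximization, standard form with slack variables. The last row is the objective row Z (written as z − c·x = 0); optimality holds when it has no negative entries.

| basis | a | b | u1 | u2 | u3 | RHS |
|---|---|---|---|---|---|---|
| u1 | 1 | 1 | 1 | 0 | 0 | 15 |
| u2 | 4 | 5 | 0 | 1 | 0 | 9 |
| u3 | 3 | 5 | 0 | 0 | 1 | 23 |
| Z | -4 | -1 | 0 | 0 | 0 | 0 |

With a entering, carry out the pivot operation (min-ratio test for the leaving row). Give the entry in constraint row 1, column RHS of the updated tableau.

51/4

Ratio test on column a — row 1: 15/1 = 15; row 2: 9/4 = 9/4; row 3: 23/3 = 23/3. Minimum is 9/4 at row 2 (u2 leaves); pivot element 4.
Divide row 2 by 4; eliminate column a from the other rows.
Row 1 update in column RHS: 15 − 1·(9/4) = 51/4.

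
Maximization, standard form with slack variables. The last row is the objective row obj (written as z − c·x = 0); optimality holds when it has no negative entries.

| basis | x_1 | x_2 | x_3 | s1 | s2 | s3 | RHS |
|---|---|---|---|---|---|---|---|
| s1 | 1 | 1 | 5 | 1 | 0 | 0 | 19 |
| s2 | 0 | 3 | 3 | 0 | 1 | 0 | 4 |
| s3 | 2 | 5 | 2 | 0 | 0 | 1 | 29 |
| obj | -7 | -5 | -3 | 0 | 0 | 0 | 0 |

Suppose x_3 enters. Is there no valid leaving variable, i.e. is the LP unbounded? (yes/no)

no

Column x_3 has positive entries in row(s) 1, 2, 3, so the ratio test bounds it — not unbounded.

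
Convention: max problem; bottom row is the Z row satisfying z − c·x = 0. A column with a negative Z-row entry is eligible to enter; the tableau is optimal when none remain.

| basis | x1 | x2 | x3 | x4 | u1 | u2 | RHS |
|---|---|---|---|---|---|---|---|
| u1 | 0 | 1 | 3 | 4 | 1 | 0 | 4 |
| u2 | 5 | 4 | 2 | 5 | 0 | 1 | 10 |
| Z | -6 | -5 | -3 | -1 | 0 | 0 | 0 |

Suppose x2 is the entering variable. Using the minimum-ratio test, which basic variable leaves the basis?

Column x2 entries and ratios — u1: 4/1 = 4; u2: 10/4 = 5/2.
Smallest ratio is 5/2 in the row of u2, so u2 leaves.

u2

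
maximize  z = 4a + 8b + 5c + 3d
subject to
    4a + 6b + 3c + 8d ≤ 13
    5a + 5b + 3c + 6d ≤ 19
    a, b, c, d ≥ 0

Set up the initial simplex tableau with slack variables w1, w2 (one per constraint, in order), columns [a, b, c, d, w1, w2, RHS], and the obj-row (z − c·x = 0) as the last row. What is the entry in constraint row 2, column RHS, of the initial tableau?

19

The RHS of constraint 2 is b_2 = 19.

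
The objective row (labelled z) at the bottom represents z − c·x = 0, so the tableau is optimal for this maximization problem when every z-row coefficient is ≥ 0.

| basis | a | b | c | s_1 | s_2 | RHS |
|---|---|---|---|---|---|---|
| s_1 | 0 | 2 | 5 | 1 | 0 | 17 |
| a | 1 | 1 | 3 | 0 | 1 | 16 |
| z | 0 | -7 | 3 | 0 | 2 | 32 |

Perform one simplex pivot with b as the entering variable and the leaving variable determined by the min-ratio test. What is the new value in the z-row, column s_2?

2

Ratio test on column b — row 1: 17/2 = 17/2; row 2: 16/1 = 16. Minimum is 17/2 at row 1 (s_1 leaves); pivot element 2.
Divide row 1 by 2; eliminate column b from the other rows.
z-row update in column s_2: 2 − (-7)·0 = 2.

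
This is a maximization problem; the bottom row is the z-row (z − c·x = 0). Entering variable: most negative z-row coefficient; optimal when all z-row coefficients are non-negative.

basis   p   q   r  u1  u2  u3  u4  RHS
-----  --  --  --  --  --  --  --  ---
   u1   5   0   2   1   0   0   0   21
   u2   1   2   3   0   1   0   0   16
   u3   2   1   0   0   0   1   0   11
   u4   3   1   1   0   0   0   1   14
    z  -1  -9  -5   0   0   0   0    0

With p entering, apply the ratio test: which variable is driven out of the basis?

u1

Column p entries and ratios — u1: 21/5 = 21/5; u2: 16/1 = 16; u3: 11/2 = 11/2; u4: 14/3 = 14/3.
Smallest ratio is 21/5 in the row of u1, so u1 leaves.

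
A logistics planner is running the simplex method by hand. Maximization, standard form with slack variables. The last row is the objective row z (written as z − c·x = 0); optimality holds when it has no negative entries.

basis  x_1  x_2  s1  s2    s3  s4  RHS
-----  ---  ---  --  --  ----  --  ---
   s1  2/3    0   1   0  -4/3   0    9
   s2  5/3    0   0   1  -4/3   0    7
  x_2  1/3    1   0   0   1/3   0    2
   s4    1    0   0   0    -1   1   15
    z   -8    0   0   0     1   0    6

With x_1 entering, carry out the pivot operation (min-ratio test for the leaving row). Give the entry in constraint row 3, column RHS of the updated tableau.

3/5

Ratio test on column x_1 — row 1: 9/(2/3) = 27/2; row 2: 7/(5/3) = 21/5; row 3: 2/(1/3) = 6; row 4: 15/1 = 15. Minimum is 21/5 at row 2 (s2 leaves); pivot element 5/3.
Divide row 2 by 5/3; eliminate column x_1 from the other rows.
Row 3 update in column RHS: 2 − (1/3)·(21/5) = 3/5.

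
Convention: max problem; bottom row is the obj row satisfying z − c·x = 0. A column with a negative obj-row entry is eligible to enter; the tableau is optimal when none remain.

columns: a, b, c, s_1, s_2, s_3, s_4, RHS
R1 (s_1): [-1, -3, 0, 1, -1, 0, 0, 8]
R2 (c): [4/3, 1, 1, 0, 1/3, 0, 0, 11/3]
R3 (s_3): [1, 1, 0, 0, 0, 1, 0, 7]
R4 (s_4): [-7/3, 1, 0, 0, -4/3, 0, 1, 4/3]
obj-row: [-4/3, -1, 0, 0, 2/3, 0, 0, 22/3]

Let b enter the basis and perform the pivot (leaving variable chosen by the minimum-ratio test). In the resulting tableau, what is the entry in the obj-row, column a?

-11/3

Ratio test on column b — row 1: entry -3 ≤ 0; row 2: (11/3)/1 = 11/3; row 3: 7/1 = 7; row 4: (4/3)/1 = 4/3. Minimum is 4/3 at row 4 (s_4 leaves); pivot element 1.
Divide row 4 by 1; eliminate column b from the other rows.
obj-row update in column a: -4/3 − (-1)·(-7/3) = -11/3.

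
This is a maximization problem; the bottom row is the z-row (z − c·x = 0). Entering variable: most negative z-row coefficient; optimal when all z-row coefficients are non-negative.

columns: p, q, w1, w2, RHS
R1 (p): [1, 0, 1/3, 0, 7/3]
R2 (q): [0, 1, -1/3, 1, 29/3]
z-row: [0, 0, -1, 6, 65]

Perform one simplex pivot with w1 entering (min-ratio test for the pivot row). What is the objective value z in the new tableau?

Ratio test on column w1 — row 1: (7/3)/(1/3) = 7; row 2: entry -1/3 ≤ 0. Minimum is 7 at row 1 (p leaves); pivot element 1/3.
Pivot on row 1; the z-row RHS becomes 65 − (-1)·7 = 72.

72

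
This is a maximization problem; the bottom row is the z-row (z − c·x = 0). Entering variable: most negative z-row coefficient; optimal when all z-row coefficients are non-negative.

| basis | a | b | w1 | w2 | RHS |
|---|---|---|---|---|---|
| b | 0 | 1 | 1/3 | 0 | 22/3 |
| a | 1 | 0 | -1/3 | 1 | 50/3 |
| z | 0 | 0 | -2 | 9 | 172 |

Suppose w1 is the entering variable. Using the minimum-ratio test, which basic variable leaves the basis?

b

Column w1 entries and ratios — b: (22/3)/(1/3) = 22; a: -1/3 ≤ 0, skip.
Smallest ratio is 22 in the row of b, so b leaves.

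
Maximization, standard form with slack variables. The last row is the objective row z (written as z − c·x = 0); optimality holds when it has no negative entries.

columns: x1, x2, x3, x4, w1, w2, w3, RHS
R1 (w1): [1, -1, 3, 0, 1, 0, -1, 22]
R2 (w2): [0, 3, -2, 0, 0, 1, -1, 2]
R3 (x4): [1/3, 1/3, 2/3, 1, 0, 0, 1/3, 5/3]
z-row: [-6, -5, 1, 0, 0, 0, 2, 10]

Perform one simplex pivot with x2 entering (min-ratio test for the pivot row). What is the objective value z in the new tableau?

Ratio test on column x2 — row 1: entry -1 ≤ 0; row 2: 2/3 = 2/3; row 3: (5/3)/(1/3) = 5. Minimum is 2/3 at row 2 (w2 leaves); pivot element 3.
Pivot on row 2; the z-row RHS becomes 10 − (-5)·(2/3) = 40/3.

40/3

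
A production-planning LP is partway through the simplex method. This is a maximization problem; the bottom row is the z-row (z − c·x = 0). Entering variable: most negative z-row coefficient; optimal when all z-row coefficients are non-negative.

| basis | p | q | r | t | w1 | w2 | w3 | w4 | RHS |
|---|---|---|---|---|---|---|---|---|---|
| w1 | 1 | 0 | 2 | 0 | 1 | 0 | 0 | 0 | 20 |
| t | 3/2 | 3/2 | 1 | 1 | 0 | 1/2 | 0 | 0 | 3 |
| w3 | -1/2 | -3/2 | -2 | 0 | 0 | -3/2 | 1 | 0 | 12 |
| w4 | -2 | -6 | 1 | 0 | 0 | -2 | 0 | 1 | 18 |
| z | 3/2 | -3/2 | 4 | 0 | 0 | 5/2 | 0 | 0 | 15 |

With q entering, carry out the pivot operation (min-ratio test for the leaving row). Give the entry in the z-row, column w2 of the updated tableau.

Ratio test on column q — row 1: entry 0 ≤ 0; row 2: 3/(3/2) = 2; row 3: entry -3/2 ≤ 0; row 4: entry -6 ≤ 0. Minimum is 2 at row 2 (t leaves); pivot element 3/2.
Divide row 2 by 3/2; eliminate column q from the other rows.
z-row update in column w2: 5/2 − (-3/2)·(1/3) = 3.

3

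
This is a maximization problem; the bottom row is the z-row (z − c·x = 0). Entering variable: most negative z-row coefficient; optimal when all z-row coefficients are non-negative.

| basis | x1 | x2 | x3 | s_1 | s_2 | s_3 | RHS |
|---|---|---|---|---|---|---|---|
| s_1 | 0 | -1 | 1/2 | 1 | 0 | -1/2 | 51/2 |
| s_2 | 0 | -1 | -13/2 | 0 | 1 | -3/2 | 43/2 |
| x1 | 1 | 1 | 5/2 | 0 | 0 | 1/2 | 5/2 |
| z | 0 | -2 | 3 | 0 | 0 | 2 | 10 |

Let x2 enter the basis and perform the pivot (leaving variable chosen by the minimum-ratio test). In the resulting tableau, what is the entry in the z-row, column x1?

Ratio test on column x2 — row 1: entry -1 ≤ 0; row 2: entry -1 ≤ 0; row 3: (5/2)/1 = 5/2. Minimum is 5/2 at row 3 (x1 leaves); pivot element 1.
Divide row 3 by 1; eliminate column x2 from the other rows.
z-row update in column x1: 0 − (-2)·1 = 2.

2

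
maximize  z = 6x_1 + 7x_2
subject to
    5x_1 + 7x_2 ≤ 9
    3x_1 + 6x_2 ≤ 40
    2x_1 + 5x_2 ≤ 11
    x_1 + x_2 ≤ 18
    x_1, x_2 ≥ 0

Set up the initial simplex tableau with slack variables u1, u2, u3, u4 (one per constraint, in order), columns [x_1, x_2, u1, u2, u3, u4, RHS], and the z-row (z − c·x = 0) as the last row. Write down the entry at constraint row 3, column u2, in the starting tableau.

0

Slack u2 belongs to constraint 2; its column is the unit vector e_2, so the entry in row 3 is 0.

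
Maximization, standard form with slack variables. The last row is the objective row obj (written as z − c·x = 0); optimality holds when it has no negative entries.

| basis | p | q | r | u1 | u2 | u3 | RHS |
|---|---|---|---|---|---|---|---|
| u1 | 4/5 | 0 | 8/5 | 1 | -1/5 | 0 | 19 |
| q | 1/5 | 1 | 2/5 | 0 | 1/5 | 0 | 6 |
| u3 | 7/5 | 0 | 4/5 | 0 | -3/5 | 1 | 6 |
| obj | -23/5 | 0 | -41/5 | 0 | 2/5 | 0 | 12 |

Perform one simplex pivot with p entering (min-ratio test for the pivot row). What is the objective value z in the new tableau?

Ratio test on column p — row 1: 19/(4/5) = 95/4; row 2: 6/(1/5) = 30; row 3: 6/(7/5) = 30/7. Minimum is 30/7 at row 3 (u3 leaves); pivot element 7/5.
Pivot on row 3; the obj-row RHS becomes 12 − (-23/5)·(30/7) = 222/7.

222/7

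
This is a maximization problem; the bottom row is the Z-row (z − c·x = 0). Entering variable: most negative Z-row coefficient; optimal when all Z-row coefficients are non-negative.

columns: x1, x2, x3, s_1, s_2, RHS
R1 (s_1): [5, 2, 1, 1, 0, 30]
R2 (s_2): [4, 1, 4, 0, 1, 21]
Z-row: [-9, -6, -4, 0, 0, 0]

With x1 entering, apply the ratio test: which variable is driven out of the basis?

s_2

Column x1 entries and ratios — s_1: 30/5 = 6; s_2: 21/4 = 21/4.
Smallest ratio is 21/4 in the row of s_2, so s_2 leaves.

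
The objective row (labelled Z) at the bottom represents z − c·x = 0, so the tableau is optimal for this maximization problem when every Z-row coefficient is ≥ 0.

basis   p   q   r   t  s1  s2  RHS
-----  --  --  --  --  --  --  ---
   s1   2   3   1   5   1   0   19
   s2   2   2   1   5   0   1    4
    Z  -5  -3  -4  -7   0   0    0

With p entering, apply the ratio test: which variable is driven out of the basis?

s2

Column p entries and ratios — s1: 19/2 = 19/2; s2: 4/2 = 2.
Smallest ratio is 2 in the row of s2, so s2 leaves.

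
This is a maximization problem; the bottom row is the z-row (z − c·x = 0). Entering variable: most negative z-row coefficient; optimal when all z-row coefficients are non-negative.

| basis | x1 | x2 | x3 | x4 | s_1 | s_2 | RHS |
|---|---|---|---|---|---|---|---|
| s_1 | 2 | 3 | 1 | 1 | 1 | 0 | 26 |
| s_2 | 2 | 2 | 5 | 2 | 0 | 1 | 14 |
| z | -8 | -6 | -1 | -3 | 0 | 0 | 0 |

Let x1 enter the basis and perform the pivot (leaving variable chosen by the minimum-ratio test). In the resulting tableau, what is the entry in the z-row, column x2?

Ratio test on column x1 — row 1: 26/2 = 13; row 2: 14/2 = 7. Minimum is 7 at row 2 (s_2 leaves); pivot element 2.
Divide row 2 by 2; eliminate column x1 from the other rows.
z-row update in column x2: -6 − (-8)·1 = 2.

2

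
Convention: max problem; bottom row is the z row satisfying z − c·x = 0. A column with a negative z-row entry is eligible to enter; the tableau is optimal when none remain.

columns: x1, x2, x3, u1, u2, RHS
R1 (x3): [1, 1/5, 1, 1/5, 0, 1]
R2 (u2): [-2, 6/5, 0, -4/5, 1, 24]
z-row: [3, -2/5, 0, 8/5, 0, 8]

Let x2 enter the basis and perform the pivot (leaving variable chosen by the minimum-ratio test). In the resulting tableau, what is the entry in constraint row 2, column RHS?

Ratio test on column x2 — row 1: 1/(1/5) = 5; row 2: 24/(6/5) = 20. Minimum is 5 at row 1 (x3 leaves); pivot element 1/5.
Divide row 1 by 1/5; eliminate column x2 from the other rows.
Row 2 update in column RHS: 24 − (6/5)·5 = 18.

18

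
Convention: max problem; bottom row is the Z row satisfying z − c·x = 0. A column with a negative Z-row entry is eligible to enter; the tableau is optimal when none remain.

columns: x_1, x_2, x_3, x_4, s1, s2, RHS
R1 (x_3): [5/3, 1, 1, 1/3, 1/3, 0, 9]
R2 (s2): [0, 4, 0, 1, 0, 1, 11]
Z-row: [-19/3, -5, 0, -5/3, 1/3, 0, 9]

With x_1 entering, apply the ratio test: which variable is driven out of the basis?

x_3

Column x_1 entries and ratios — x_3: 9/(5/3) = 27/5; s2: 0 ≤ 0, skip.
Smallest ratio is 27/5 in the row of x_3, so x_3 leaves.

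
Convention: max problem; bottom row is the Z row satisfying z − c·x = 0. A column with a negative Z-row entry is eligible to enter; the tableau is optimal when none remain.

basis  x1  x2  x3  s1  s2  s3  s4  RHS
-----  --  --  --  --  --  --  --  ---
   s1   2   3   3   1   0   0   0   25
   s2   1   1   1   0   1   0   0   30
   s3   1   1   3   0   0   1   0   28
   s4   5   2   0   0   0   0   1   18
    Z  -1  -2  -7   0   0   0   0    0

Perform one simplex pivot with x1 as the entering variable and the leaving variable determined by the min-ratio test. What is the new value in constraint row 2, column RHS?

Ratio test on column x1 — row 1: 25/2 = 25/2; row 2: 30/1 = 30; row 3: 28/1 = 28; row 4: 18/5 = 18/5. Minimum is 18/5 at row 4 (s4 leaves); pivot element 5.
Divide row 4 by 5; eliminate column x1 from the other rows.
Row 2 update in column RHS: 30 − 1·(18/5) = 132/5.

132/5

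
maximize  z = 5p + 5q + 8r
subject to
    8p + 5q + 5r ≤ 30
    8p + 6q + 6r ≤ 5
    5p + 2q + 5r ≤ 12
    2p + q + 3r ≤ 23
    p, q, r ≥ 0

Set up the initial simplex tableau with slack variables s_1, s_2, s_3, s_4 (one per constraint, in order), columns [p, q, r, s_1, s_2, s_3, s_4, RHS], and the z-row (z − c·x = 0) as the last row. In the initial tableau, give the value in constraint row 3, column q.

2

Constraint 3 has coefficient 2 on q.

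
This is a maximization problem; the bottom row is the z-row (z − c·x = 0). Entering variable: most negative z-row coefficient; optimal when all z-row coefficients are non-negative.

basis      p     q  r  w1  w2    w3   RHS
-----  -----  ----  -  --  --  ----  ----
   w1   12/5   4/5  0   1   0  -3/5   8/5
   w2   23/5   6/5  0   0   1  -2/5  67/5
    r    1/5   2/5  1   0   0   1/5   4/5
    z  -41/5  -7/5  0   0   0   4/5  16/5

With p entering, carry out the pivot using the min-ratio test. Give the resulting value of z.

Ratio test on column p — row 1: (8/5)/(12/5) = 2/3; row 2: (67/5)/(23/5) = 67/23; row 3: (4/5)/(1/5) = 4. Minimum is 2/3 at row 1 (w1 leaves); pivot element 12/5.
Pivot on row 1; the z-row RHS becomes 16/5 − (-41/5)·(2/3) = 26/3.

26/3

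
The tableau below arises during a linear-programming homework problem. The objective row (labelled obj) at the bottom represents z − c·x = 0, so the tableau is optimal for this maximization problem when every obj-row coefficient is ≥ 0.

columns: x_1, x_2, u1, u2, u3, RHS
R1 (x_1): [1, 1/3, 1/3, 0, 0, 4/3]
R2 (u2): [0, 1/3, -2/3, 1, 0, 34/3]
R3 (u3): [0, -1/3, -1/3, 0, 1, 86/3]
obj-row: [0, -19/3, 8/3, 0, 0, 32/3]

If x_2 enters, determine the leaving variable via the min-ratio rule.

x_1

Column x_2 entries and ratios — x_1: (4/3)/(1/3) = 4; u2: (34/3)/(1/3) = 34; u3: -1/3 ≤ 0, skip.
Smallest ratio is 4 in the row of x_1, so x_1 leaves.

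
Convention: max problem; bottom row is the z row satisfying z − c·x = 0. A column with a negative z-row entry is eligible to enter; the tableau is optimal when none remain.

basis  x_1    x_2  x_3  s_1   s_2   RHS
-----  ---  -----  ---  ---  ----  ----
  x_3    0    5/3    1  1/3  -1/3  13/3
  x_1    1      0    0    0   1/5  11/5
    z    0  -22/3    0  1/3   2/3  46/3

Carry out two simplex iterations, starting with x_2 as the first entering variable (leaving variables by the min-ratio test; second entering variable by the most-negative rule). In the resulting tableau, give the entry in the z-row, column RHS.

Ratio test on column x_2 — row 1: (13/3)/(5/3) = 13/5; row 2: entry 0 ≤ 0. Minimum is 13/5 at row 1 (x_3 leaves); pivot element 5/3.
Divide row 1 by 5/3; eliminate column x_2 from the other rows.
Second iteration: most negative z-row entry is -4/5 in column s_2, so s_2 enters.
Ratio test on column s_2 — row 1: entry -1/5 ≤ 0; row 2: (11/5)/(1/5) = 11. Minimum is 11 at row 2 (x_1 leaves); pivot element 1/5.
Divide row 2 by 1/5; eliminate column s_2 from the other rows.
After both pivots, the entry at the z-row, column RHS is 216/5.

216/5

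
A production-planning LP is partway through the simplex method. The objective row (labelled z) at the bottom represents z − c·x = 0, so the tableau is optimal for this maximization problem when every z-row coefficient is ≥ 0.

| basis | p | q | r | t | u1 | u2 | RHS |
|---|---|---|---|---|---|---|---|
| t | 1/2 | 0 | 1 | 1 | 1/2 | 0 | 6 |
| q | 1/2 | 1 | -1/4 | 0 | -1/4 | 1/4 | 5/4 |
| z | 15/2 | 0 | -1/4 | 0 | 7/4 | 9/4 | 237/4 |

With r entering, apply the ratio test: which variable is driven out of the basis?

Column r entries and ratios — t: 6/1 = 6; q: -1/4 ≤ 0, skip.
Smallest ratio is 6 in the row of t, so t leaves.

t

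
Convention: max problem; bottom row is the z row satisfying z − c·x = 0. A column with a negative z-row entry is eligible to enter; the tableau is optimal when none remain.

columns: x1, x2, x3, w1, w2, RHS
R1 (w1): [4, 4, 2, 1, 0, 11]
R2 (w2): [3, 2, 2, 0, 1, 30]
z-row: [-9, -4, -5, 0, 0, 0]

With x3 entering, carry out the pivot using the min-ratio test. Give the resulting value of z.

55/2

Ratio test on column x3 — row 1: 11/2 = 11/2; row 2: 30/2 = 15. Minimum is 11/2 at row 1 (w1 leaves); pivot element 2.
Pivot on row 1; the z-row RHS becomes 0 − (-5)·(11/2) = 55/2.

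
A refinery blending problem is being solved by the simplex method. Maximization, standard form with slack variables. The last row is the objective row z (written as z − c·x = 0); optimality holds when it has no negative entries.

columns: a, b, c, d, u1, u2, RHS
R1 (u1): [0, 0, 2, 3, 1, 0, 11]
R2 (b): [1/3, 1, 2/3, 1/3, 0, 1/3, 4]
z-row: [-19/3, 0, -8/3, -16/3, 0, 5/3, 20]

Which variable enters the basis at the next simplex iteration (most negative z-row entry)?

a

Negative z-row entries: a: -19/3, c: -8/3, d: -16/3.
The most negative is -19/3 in column a, so a enters.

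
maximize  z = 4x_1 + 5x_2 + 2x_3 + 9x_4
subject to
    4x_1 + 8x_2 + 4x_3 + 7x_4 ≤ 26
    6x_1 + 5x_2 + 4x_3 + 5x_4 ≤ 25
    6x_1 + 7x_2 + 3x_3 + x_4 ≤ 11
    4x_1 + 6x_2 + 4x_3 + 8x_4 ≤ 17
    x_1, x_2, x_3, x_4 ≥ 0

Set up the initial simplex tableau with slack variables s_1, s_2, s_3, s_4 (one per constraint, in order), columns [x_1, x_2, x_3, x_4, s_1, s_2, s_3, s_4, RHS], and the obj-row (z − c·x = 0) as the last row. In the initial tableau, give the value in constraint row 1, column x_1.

4

Constraint 1 has coefficient 4 on x_1.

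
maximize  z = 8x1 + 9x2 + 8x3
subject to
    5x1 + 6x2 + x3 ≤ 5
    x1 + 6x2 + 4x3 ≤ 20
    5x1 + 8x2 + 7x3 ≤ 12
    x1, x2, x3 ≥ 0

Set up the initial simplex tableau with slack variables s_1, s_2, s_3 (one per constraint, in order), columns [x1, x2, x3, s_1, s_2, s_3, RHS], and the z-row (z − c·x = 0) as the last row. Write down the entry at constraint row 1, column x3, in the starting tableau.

1

Constraint 1 has coefficient 1 on x3.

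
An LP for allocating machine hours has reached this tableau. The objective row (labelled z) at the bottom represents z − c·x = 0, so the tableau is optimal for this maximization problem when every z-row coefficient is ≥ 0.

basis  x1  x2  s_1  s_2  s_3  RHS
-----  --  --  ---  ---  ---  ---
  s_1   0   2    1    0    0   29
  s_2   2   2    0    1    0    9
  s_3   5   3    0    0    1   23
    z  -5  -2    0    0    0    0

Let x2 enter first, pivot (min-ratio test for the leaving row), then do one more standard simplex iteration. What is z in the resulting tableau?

Ratio test on column x2 — row 1: 29/2 = 29/2; row 2: 9/2 = 9/2; row 3: 23/3 = 23/3. Minimum is 9/2 at row 2 (s_2 leaves); pivot element 2.
Pivot on row 2; the z-row RHS becomes 0 − (-2)·(9/2) = 9.
Next entering variable (most negative z-row entry -3): x1.
Ratio test on column x1 — row 1: entry -2 ≤ 0; row 2: (9/2)/1 = 9/2; row 3: (19/2)/2 = 19/4. Minimum is 9/2 at row 2 (x2 leaves); pivot element 1.
After the second pivot the z-row RHS is 9 − (-3)·(9/2) = 45/2.

45/2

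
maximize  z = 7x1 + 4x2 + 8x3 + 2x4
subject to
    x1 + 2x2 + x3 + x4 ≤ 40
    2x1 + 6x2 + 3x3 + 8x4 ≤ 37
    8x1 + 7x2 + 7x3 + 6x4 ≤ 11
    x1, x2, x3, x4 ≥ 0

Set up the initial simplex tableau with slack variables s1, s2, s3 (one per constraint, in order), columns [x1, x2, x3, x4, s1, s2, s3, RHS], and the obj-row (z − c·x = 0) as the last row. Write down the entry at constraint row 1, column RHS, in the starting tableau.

The RHS of constraint 1 is b_1 = 40.

40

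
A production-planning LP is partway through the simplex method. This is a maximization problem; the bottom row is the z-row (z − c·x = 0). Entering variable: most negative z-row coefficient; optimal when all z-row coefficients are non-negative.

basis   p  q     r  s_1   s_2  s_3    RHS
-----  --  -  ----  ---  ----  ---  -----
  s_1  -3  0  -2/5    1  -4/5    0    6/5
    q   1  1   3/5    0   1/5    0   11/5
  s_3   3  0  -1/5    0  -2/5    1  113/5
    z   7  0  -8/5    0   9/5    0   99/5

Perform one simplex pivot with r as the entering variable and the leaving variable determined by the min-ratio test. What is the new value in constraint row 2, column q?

5/3

Ratio test on column r — row 1: entry -2/5 ≤ 0; row 2: (11/5)/(3/5) = 11/3; row 3: entry -1/5 ≤ 0. Minimum is 11/3 at row 2 (q leaves); pivot element 3/5.
Divide row 2 by 3/5; eliminate column r from the other rows.
In the new row 2, the q entry is the old entry divided by the pivot: 1/(3/5) = 5/3.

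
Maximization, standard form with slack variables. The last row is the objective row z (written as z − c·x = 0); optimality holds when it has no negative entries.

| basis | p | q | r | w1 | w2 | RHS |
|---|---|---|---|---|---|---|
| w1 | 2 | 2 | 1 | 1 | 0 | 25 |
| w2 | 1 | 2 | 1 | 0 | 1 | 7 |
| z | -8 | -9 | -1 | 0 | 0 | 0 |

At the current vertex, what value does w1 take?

w1 is basic (row 1); its value is the RHS of that row, 25.

25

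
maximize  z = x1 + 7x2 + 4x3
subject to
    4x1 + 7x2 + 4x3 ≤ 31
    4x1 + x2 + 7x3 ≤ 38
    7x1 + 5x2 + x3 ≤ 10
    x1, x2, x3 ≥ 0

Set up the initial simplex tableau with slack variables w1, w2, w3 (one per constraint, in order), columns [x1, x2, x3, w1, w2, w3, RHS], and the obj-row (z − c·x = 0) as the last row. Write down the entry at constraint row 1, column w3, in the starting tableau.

0

Slack w3 belongs to constraint 3; its column is the unit vector e_3, so the entry in row 1 is 0.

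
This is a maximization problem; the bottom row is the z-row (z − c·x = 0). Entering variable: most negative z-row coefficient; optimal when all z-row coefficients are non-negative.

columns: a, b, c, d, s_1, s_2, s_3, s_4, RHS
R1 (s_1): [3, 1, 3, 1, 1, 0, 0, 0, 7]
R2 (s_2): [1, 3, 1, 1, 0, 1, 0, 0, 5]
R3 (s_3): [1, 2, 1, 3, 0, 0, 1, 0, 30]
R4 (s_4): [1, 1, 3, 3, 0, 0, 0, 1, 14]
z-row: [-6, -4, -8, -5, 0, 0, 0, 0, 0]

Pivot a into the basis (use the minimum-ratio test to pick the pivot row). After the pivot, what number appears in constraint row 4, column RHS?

35/3

Ratio test on column a — row 1: 7/3 = 7/3; row 2: 5/1 = 5; row 3: 30/1 = 30; row 4: 14/1 = 14. Minimum is 7/3 at row 1 (s_1 leaves); pivot element 3.
Divide row 1 by 3; eliminate column a from the other rows.
Row 4 update in column RHS: 14 − 1·(7/3) = 35/3.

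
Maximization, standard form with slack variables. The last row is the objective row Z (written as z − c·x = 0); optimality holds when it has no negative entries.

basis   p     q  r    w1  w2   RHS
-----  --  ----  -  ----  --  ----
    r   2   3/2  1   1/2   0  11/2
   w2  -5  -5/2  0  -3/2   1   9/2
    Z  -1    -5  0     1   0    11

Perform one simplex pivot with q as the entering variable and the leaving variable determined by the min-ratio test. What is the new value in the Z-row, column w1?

8/3

Ratio test on column q — row 1: (11/2)/(3/2) = 11/3; row 2: entry -5/2 ≤ 0. Minimum is 11/3 at row 1 (r leaves); pivot element 3/2.
Divide row 1 by 3/2; eliminate column q from the other rows.
Z-row update in column w1: 1 − (-5)·(1/3) = 8/3.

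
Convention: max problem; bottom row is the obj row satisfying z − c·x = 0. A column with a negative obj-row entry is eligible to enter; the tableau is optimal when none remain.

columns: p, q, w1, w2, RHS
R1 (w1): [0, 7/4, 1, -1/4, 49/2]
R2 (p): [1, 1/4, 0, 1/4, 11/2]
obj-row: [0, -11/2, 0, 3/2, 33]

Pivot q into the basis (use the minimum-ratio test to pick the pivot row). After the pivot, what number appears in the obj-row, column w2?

5/7

Ratio test on column q — row 1: (49/2)/(7/4) = 14; row 2: (11/2)/(1/4) = 22. Minimum is 14 at row 1 (w1 leaves); pivot element 7/4.
Divide row 1 by 7/4; eliminate column q from the other rows.
obj-row update in column w2: 3/2 − (-11/2)·(-1/7) = 5/7.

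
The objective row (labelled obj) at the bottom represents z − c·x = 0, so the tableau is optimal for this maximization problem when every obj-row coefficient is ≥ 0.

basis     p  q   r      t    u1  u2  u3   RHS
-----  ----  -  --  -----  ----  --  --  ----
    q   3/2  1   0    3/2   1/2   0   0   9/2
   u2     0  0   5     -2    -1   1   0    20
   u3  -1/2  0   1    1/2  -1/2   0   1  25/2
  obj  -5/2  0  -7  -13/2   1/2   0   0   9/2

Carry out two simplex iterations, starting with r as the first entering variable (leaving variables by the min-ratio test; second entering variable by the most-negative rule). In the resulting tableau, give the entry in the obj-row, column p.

34/5

Ratio test on column r — row 1: entry 0 ≤ 0; row 2: 20/5 = 4; row 3: (25/2)/1 = 25/2. Minimum is 4 at row 2 (u2 leaves); pivot element 5.
Divide row 2 by 5; eliminate column r from the other rows.
Second iteration: most negative obj-row entry is -93/10 in column t, so t enters.
Ratio test on column t — row 1: (9/2)/(3/2) = 3; row 2: entry -2/5 ≤ 0; row 3: (17/2)/(9/10) = 85/9. Minimum is 3 at row 1 (q leaves); pivot element 3/2.
Divide row 1 by 3/2; eliminate column t from the other rows.
After both pivots, the entry at the obj-row, column p is 34/5.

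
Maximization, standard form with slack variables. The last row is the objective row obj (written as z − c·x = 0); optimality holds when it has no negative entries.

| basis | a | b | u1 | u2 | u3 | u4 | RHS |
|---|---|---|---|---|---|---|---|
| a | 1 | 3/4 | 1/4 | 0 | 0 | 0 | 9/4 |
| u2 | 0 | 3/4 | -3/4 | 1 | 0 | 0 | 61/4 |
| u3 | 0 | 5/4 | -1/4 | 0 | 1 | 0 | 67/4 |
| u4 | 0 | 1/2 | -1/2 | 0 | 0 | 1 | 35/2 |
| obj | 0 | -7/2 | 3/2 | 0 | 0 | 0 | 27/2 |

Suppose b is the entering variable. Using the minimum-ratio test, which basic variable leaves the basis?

a

Column b entries and ratios — a: (9/4)/(3/4) = 3; u2: (61/4)/(3/4) = 61/3; u3: (67/4)/(5/4) = 67/5; u4: (35/2)/(1/2) = 35.
Smallest ratio is 3 in the row of a, so a leaves.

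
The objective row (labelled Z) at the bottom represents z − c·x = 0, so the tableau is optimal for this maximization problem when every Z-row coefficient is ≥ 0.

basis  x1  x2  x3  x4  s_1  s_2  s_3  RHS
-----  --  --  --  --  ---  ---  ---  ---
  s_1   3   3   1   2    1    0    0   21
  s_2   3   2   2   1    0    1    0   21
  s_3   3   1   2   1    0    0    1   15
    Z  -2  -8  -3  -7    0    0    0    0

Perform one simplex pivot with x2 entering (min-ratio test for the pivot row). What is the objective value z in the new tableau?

Ratio test on column x2 — row 1: 21/3 = 7; row 2: 21/2 = 21/2; row 3: 15/1 = 15. Minimum is 7 at row 1 (s_1 leaves); pivot element 3.
Pivot on row 1; the Z-row RHS becomes 0 − (-8)·7 = 56.

56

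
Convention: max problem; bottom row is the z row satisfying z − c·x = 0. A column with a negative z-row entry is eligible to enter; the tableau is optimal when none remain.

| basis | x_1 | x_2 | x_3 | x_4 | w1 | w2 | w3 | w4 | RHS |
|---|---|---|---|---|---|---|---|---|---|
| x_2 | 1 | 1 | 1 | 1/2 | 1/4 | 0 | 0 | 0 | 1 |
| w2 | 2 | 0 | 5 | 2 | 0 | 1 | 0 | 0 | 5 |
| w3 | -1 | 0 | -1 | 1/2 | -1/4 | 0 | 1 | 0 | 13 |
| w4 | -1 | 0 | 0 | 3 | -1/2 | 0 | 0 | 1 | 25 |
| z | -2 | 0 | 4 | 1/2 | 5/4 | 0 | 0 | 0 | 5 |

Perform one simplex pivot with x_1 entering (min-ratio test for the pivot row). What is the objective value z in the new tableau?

7

Ratio test on column x_1 — row 1: 1/1 = 1; row 2: 5/2 = 5/2; row 3: entry -1 ≤ 0; row 4: entry -1 ≤ 0. Minimum is 1 at row 1 (x_2 leaves); pivot element 1.
Pivot on row 1; the z-row RHS becomes 5 − (-2)·1 = 7.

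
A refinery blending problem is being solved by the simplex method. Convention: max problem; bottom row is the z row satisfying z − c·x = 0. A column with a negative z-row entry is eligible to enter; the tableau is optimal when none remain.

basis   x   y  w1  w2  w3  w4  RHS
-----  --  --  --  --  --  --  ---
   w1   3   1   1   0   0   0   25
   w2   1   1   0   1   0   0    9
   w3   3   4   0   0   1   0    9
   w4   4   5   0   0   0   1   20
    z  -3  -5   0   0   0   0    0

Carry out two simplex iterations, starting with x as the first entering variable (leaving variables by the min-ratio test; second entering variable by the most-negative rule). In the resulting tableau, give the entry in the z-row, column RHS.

Ratio test on column x — row 1: 25/3 = 25/3; row 2: 9/1 = 9; row 3: 9/3 = 3; row 4: 20/4 = 5. Minimum is 3 at row 3 (w3 leaves); pivot element 3.
Divide row 3 by 3; eliminate column x from the other rows.
Second iteration: most negative z-row entry is -1 in column y, so y enters.
Ratio test on column y — row 1: entry -3 ≤ 0; row 2: entry -1/3 ≤ 0; row 3: 3/(4/3) = 9/4; row 4: entry -1/3 ≤ 0. Minimum is 9/4 at row 3 (x leaves); pivot element 4/3.
Divide row 3 by 4/3; eliminate column y from the other rows.
After both pivots, the entry at the z-row, column RHS is 45/4.

45/4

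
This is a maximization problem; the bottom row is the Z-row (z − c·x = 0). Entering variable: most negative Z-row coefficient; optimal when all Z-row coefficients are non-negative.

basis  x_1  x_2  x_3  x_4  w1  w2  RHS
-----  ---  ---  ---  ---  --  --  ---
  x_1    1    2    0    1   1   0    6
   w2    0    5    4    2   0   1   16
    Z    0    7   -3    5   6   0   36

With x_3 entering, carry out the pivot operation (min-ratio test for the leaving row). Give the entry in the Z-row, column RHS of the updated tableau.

Ratio test on column x_3 — row 1: entry 0 ≤ 0; row 2: 16/4 = 4. Minimum is 4 at row 2 (w2 leaves); pivot element 4.
Divide row 2 by 4; eliminate column x_3 from the other rows.
Z-row update in column RHS: 36 − (-3)·4 = 48.

48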